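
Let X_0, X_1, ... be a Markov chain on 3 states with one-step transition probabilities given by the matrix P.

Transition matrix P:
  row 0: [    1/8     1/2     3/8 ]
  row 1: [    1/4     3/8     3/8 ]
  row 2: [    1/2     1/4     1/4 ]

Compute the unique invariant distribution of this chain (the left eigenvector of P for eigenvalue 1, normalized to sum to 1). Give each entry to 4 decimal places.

π = [0.2963, 0.3704, 0.3333]

Balance equations π_j = Σ_i π_i·P[i][j]:
  π_0 = 1/8·π_0 + 1/4·π_1 + 1/2·π_2
  π_1 = 1/2·π_0 + 3/8·π_1 + 1/4·π_2
  normalize: π_0 + π_1 + π_2 = 1
Solving the linear system gives exactly π = [8/27, 10/27, 1/3].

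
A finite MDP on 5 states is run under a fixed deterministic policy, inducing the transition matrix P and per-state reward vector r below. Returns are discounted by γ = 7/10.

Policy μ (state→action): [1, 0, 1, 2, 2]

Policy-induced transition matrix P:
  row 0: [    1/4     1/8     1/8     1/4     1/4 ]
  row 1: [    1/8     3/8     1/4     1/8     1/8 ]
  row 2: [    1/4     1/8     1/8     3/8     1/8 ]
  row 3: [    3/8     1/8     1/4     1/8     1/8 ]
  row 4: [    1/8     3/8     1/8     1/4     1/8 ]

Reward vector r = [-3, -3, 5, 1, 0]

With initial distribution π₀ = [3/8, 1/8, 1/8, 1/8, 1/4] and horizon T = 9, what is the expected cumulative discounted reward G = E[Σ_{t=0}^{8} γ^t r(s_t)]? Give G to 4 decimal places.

t=0: π = [0.3750, 0.1250, 0.1250, 0.1250, 0.2500], E[r] = -0.7500, γ^t·E[r] = -0.750000, running G = -0.750000
t=1: π = [0.2188, 0.2188, 0.1563, 0.2344, 0.1719], E[r] = -0.2969, γ^t·E[r] = -0.207813, running G = -0.957813
t=2: π = [0.2305, 0.2227, 0.1816, 0.2129, 0.1523], E[r] = -0.2383, γ^t·E[r] = -0.116758, running G = -1.074570
t=3: π = [0.2297, 0.2188, 0.1794, 0.2183, 0.1538], E[r] = -0.2300, γ^t·E[r] = -0.078883, running G = -1.153454
t=4: π = [0.2307, 0.2181, 0.1796, 0.2178, 0.1537], E[r] = -0.2306, γ^t·E[r] = -0.055372, running G = -1.208826
t=5: π = [0.2307, 0.2180, 0.1795, 0.2180, 0.1538], E[r] = -0.2307, γ^t·E[r] = -0.038773, running G = -1.247599
t=6: π = [0.2308, 0.2180, 0.1795, 0.2179, 0.1538], E[r] = -0.2308, γ^t·E[r] = -0.027149, running G = -1.274748
t=7: π = [0.2308, 0.2179, 0.1795, 0.2179, 0.1538], E[r] = -0.2308, γ^t·E[r] = -0.019005, running G = -1.293753
t=8: π = [0.2308, 0.2179, 0.1795, 0.2179, 0.1538], E[r] = -0.2308, γ^t·E[r] = -0.013303, running G = -1.307056

G = -1.3071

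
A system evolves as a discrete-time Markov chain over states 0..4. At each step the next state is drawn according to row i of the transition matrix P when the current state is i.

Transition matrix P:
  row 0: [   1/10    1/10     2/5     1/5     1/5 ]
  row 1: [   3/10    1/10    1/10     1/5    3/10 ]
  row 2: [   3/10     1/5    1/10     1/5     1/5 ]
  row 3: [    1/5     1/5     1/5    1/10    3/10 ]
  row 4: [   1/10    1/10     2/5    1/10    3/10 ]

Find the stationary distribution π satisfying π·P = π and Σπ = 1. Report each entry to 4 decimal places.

π = [0.1942, 0.1409, 0.2508, 0.1586, 0.2555]

Balance equations π_j = Σ_i π_i·P[i][j]:
  π_0 = 1/10·π_0 + 3/10·π_1 + 3/10·π_2 + 1/5·π_3 + 1/10·π_4
  π_1 = 1/10·π_0 + 1/10·π_1 + 1/5·π_2 + 1/5·π_3 + 1/10·π_4
  π_2 = 2/5·π_0 + 1/10·π_1 + 1/10·π_2 + 1/5·π_3 + 2/5·π_4
  π_3 = 1/5·π_0 + 1/5·π_1 + 1/5·π_2 + 1/10·π_3 + 1/10·π_4
  normalize: π_0 + π_1 + π_2 + π_3 + π_4 = 1
Solving the linear system gives exactly π = [2585/13311, 1876/13311, 3338/13311, 2111/13311, 3401/13311].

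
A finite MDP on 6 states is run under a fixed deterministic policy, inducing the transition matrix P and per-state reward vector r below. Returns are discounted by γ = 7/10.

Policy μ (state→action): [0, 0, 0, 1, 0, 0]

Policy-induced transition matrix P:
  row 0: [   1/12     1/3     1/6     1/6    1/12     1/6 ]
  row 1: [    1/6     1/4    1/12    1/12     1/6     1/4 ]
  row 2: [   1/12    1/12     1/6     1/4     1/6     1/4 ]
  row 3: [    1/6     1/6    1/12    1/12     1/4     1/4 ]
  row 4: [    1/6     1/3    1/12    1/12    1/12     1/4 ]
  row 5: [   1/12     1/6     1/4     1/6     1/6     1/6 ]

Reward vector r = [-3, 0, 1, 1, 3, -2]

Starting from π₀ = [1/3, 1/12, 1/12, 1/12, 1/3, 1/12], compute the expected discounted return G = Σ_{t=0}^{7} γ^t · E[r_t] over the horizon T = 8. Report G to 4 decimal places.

G = -0.2439

t=0: π = [0.3333, 0.0833, 0.0833, 0.0833, 0.3333, 0.0833], E[r] = 0.0000, γ^t·E[r] = 0.000000, running G = 0.000000
t=1: π = [0.1250, 0.2778, 0.1319, 0.1319, 0.1181, 0.2153], E[r] = -0.1875, γ^t·E[r] = -0.131250, running G = -0.131250
t=2: π = [0.1273, 0.2193, 0.1406, 0.1337, 0.1574, 0.2216], E[r] = -0.0787, γ^t·E[r] = -0.038565, running G = -0.169815
t=3: π = [0.1259, 0.2207, 0.1426, 0.1359, 0.1541, 0.2209], E[r] = -0.0788, γ^t·E[r] = -0.027012, running G = -0.196827
t=4: π = [0.1259, 0.2198, 0.1425, 0.1360, 0.1547, 0.2211], E[r] = -0.0774, γ^t·E[r] = -0.018573, running G = -0.215399
t=5: π = [0.1259, 0.2199, 0.1426, 0.1360, 0.1546, 0.2211], E[r] = -0.0774, γ^t·E[r] = -0.013004, running G = -0.228403
t=6: π = [0.1259, 0.2199, 0.1425, 0.1360, 0.1546, 0.2211], E[r] = -0.0774, γ^t·E[r] = -0.009102, running G = -0.237505
t=7: π = [0.1259, 0.2199, 0.1425, 0.1360, 0.1546, 0.2211], E[r] = -0.0774, γ^t·E[r] = -0.006371, running G = -0.243877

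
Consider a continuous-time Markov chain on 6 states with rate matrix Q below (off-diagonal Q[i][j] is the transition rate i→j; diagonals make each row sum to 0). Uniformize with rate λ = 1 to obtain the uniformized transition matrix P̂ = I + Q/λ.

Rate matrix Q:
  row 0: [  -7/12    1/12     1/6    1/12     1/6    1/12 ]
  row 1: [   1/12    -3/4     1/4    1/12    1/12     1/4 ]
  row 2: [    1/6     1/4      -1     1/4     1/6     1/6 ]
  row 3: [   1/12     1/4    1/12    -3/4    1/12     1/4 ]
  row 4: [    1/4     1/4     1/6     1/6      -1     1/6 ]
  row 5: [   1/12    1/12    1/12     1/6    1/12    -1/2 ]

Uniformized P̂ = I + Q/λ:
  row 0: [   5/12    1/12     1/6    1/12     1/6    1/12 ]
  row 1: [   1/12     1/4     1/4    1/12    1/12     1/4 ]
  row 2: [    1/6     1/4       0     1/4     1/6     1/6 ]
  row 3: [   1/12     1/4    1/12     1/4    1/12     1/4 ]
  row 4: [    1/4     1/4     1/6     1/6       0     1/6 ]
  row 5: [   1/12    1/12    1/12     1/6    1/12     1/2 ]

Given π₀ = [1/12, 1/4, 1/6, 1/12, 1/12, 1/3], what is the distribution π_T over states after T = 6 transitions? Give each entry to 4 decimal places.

π = [0.1652, 0.1771, 0.1245, 0.1621, 0.0992, 0.2720]

t=0: π = [0.0833, 0.2500, 0.1667, 0.0833, 0.0833, 0.3333]
t=1: π = [0.1389, 0.1806, 0.1250, 0.1597, 0.0972, 0.2986]
t=2: π = [0.1563, 0.1771, 0.1227, 0.1638, 0.0972, 0.2830]
t=3: π = [0.1618, 0.1768, 0.1237, 0.1628, 0.0985, 0.2764]
t=4: π = [0.1640, 0.1770, 0.1242, 0.1623, 0.0989, 0.2736]
t=5: π = [0.1648, 0.1771, 0.1244, 0.1621, 0.0991, 0.2725]
t=6: π = [0.1652, 0.1771, 0.1245, 0.1621, 0.0992, 0.2720]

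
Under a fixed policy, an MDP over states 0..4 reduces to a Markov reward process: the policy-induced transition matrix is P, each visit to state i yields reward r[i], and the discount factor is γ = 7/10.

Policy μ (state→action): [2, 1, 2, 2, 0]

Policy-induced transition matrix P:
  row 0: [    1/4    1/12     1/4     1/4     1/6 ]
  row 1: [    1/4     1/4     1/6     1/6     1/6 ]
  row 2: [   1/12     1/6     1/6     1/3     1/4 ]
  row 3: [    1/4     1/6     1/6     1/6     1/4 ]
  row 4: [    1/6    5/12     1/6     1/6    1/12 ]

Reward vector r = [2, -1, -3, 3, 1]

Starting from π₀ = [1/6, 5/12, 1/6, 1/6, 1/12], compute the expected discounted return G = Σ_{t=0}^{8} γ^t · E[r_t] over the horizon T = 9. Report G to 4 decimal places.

G = 1.0503

t=0: π = [0.1667, 0.4167, 0.1667, 0.1667, 0.0833], E[r] = 0.0000, γ^t·E[r] = 0.000000, running G = 0.000000
t=1: π = [0.2153, 0.2083, 0.1806, 0.2083, 0.1875], E[r] = 0.4931, γ^t·E[r] = 0.345139, running G = 0.345139
t=2: π = [0.2043, 0.2130, 0.1846, 0.2147, 0.1834], E[r] = 0.4693, γ^t·E[r] = 0.229971, running G = 0.575110
t=3: π = [0.2039, 0.2133, 0.1837, 0.2145, 0.1847], E[r] = 0.4716, γ^t·E[r] = 0.161757, running G = 0.736867
t=4: π = [0.2040, 0.2136, 0.1837, 0.2143, 0.1845], E[r] = 0.4707, γ^t·E[r] = 0.113013, running G = 0.849880
t=5: π = [0.2040, 0.2136, 0.1837, 0.2143, 0.1845], E[r] = 0.4707, γ^t·E[r] = 0.079118, running G = 0.928998
t=6: π = [0.2040, 0.2136, 0.1837, 0.2143, 0.1845], E[r] = 0.4707, γ^t·E[r] = 0.055383, running G = 0.984381
t=7: π = [0.2040, 0.2136, 0.1837, 0.2143, 0.1845], E[r] = 0.4707, γ^t·E[r] = 0.038768, running G = 1.023149
t=8: π = [0.2040, 0.2136, 0.1837, 0.2143, 0.1845], E[r] = 0.4707, γ^t·E[r] = 0.027138, running G = 1.050287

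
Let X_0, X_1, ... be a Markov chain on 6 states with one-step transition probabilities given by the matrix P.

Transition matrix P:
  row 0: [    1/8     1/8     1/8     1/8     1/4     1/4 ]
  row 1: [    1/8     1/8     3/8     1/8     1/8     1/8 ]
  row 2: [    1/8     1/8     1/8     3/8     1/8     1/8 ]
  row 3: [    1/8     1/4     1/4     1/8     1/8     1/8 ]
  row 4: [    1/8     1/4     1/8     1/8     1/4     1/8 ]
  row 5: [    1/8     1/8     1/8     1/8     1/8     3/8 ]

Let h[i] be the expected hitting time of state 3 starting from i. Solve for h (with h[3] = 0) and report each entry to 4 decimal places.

h = [6.0422, 5.6709, 4.5367, 0.0000, 5.9949, 6.0489]

First-step conditioning: h[3] = 0; for i ≠ 3, h[i] = 1 + Σ_k P[i][k]·h[k].
  h[0] = 1 + 1/8·h[0] + 1/8·h[1] + 1/8·h[2] + 1/4·h[4] + 1/4·h[5]
  h[1] = 1 + 1/8·h[0] + 1/8·h[1] + 3/8·h[2] + 1/8·h[4] + 1/8·h[5]
  h[2] = 1 + 1/8·h[0] + 1/8·h[1] + 1/8·h[2] + 1/8·h[4] + 1/8·h[5]
  h[4] = 1 + 1/8·h[0] + 1/4·h[1] + 1/8·h[2] + 1/4·h[4] + 1/8·h[5]
  h[5] = 1 + 1/8·h[0] + 1/8·h[1] + 1/8·h[2] + 1/8·h[4] + 3/8·h[5]
Solving the 5×5 linear system over states ≠ 3 gives exactly h = [1432/237, 448/79, 1792/395, 0, 2368/395, 7168/1185] (h[3] = 0 is the target).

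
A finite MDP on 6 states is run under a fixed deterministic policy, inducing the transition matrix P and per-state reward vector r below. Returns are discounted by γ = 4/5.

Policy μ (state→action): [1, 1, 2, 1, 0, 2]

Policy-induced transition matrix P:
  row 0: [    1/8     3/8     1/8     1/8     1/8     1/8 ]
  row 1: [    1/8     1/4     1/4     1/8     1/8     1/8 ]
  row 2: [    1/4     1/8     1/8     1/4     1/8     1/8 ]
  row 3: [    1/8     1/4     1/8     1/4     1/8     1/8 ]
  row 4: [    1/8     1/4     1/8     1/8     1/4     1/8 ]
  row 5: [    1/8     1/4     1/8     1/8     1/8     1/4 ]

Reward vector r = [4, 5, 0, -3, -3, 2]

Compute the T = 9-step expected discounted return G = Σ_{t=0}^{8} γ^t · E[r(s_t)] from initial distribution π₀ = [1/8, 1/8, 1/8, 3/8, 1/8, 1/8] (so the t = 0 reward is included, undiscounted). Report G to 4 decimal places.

G = 3.7503

t=0: π = [0.1250, 0.1250, 0.1250, 0.3750, 0.1250, 0.1250], E[r] = -0.1250, γ^t·E[r] = -0.125000, running G = -0.125000
t=1: π = [0.1406, 0.2500, 0.1406, 0.1875, 0.1406, 0.1406], E[r] = 1.1094, γ^t·E[r] = 0.887500, running G = 0.762500
t=2: π = [0.1426, 0.2500, 0.1563, 0.1660, 0.1426, 0.1426], E[r] = 1.1797, γ^t·E[r] = 0.755000, running G = 1.517500
t=3: π = [0.1445, 0.2483, 0.1563, 0.1653, 0.1428, 0.1428], E[r] = 1.1809, γ^t·E[r] = 0.604625, running G = 2.122125
t=4: π = [0.1445, 0.2485, 0.1560, 0.1652, 0.1429, 0.1429], E[r] = 1.1824, γ^t·E[r] = 0.484300, running G = 2.606425
t=5: π = [0.1445, 0.2486, 0.1561, 0.1652, 0.1429, 0.1429], E[r] = 1.1825, γ^t·E[r] = 0.387485, running G = 2.993910
t=6: π = [0.1445, 0.2486, 0.1561, 0.1652, 0.1429, 0.1429], E[r] = 1.1825, γ^t·E[r] = 0.309983, running G = 3.303893
t=7: π = [0.1445, 0.2486, 0.1561, 0.1652, 0.1429, 0.1429], E[r] = 1.1825, γ^t·E[r] = 0.247987, running G = 3.551880
t=8: π = [0.1445, 0.2486, 0.1561, 0.1652, 0.1429, 0.1429], E[r] = 1.1825, γ^t·E[r] = 0.198390, running G = 3.750270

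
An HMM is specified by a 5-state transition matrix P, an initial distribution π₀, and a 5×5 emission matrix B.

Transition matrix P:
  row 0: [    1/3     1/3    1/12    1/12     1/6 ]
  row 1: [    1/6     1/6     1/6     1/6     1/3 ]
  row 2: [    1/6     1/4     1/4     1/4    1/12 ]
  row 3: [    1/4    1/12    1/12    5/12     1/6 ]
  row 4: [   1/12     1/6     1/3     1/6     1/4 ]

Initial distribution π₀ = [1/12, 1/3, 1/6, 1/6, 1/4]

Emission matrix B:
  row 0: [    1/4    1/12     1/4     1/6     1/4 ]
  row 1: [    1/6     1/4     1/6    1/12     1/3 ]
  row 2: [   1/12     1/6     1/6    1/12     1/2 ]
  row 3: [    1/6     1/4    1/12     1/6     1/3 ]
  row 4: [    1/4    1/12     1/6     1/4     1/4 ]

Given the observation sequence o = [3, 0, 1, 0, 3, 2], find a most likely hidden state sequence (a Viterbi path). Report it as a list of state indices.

path = [3, 3, 3, 3, 3, 0]

t=0: δ = [1.389e-02, 2.778e-02, 1.389e-02, 2.778e-02, 6.250e-02]  (obs o_0=3)
t=1: δ = [1.736e-03, 1.736e-03, 1.736e-03, 1.929e-03, 3.906e-03]  ψ = [3, 4, 4, 3, 4]  (obs o_1=0)
t=2: δ = [4.823e-05, 1.628e-04, 2.170e-04, 2.009e-04, 8.138e-05]  ψ = [0, 4, 4, 3, 4]  (obs o_2=1)
t=3: δ = [1.256e-05, 9.042e-06, 4.521e-06, 1.395e-05, 1.356e-05]  ψ = [3, 2, 2, 3, 1]  (obs o_3=0)
t=4: δ = [6.977e-07, 3.489e-07, 3.768e-07, 9.690e-07, 8.477e-07]  ψ = [0, 0, 4, 3, 4]  (obs o_4=3)
t=5: δ = [6.056e-08, 3.876e-08, 4.710e-08, 3.365e-08, 3.532e-08]  ψ = [3, 0, 4, 3, 4]  (obs o_5=2)
backtrack: best end state = 0; path = [3, 3, 3, 3, 3, 0]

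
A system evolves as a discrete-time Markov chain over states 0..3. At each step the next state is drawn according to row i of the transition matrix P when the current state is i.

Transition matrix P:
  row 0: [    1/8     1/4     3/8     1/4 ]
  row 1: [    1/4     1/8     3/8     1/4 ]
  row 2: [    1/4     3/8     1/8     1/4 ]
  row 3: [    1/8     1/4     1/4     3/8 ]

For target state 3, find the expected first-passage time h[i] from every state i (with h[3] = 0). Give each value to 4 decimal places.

h = [4.0000, 4.0000, 4.0000, 0.0000]

First-step conditioning: h[3] = 0; for i ≠ 3, h[i] = 1 + Σ_k P[i][k]·h[k].
  h[0] = 1 + 1/8·h[0] + 1/4·h[1] + 3/8·h[2]
  h[1] = 1 + 1/4·h[0] + 1/8·h[1] + 3/8·h[2]
  h[2] = 1 + 1/4·h[0] + 3/8·h[1] + 1/8·h[2]
Solving the 3×3 linear system over states ≠ 3 gives exactly h = [4, 4, 4, 0] (h[3] = 0 is the target).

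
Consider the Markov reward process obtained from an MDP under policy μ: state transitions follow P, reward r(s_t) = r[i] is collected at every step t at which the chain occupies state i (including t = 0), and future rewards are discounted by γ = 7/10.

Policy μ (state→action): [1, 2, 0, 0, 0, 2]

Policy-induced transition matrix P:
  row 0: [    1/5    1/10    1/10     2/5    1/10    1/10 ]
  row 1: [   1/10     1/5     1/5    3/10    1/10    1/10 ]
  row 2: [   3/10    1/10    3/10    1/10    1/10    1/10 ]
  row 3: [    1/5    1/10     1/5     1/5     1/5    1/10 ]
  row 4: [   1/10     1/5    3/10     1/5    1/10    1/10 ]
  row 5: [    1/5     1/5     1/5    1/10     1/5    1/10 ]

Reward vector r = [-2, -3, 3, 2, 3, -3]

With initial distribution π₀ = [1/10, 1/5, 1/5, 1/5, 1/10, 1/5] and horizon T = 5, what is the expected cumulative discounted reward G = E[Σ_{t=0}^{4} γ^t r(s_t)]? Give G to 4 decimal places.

G = 0.5551

t=0: π = [0.1000, 0.2000, 0.2000, 0.2000, 0.1000, 0.2000], E[r] = -0.1000, γ^t·E[r] = -0.100000, running G = -0.100000
t=1: π = [0.1900, 0.1500, 0.2200, 0.2000, 0.1400, 0.1000], E[r] = 0.3500, γ^t·E[r] = 0.245000, running G = 0.145000
t=2: π = [0.1930, 0.1390, 0.2170, 0.2210, 0.1300, 0.1000], E[r] = 0.3800, γ^t·E[r] = 0.186200, running G = 0.331200
t=3: π = [0.1948, 0.1369, 0.2154, 0.2208, 0.1321, 0.1000], E[r] = 0.3838, γ^t·E[r] = 0.131643, running G = 0.462843
t=4: π = [0.1946, 0.1369, 0.2153, 0.2211, 0.1321, 0.1000], E[r] = 0.3843, γ^t·E[r] = 0.092268, running G = 0.555111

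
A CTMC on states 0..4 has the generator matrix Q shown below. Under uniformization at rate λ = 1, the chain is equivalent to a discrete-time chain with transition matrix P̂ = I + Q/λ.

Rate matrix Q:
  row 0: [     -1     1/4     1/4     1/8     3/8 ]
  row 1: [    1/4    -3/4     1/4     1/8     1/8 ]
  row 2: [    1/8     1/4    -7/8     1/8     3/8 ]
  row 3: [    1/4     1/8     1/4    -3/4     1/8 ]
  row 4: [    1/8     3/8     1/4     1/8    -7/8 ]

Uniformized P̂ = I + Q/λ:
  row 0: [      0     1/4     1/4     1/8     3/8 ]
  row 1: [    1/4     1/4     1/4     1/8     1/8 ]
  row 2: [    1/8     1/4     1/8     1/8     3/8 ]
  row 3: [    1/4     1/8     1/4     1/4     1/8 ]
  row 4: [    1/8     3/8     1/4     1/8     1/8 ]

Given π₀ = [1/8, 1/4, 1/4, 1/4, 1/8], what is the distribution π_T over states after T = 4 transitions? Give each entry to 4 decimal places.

t=0: π = [0.1250, 0.2500, 0.2500, 0.2500, 0.1250]
t=1: π = [0.1719, 0.2344, 0.2188, 0.1563, 0.2188]
t=2: π = [0.1523, 0.2578, 0.2227, 0.1445, 0.2227]
t=3: π = [0.1563, 0.2598, 0.2222, 0.1431, 0.2188]
t=4: π = [0.1558, 0.2595, 0.2222, 0.1429, 0.2196]

π = [0.1558, 0.2595, 0.2222, 0.1429, 0.2196]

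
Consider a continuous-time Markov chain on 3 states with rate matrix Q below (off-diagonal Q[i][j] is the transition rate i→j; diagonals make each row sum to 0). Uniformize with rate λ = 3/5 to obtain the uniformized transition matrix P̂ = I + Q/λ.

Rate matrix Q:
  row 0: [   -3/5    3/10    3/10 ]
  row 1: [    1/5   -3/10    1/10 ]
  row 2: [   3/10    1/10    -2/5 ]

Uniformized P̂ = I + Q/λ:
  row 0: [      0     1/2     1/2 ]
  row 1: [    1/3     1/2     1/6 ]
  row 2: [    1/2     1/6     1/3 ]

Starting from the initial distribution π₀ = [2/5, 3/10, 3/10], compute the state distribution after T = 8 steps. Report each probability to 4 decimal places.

π = [0.2896, 0.3947, 0.3157]

t=0: π = [0.4000, 0.3000, 0.3000]
t=1: π = [0.2500, 0.4000, 0.3500]
t=2: π = [0.3083, 0.3833, 0.3083]
t=3: π = [0.2819, 0.3972, 0.3208]
t=4: π = [0.2928, 0.3931, 0.3141]
t=5: π = [0.2881, 0.3953, 0.3166]
t=6: π = [0.2901, 0.3945, 0.3155]
t=7: π = [0.2892, 0.3948, 0.3159]
t=8: π = [0.2896, 0.3947, 0.3157]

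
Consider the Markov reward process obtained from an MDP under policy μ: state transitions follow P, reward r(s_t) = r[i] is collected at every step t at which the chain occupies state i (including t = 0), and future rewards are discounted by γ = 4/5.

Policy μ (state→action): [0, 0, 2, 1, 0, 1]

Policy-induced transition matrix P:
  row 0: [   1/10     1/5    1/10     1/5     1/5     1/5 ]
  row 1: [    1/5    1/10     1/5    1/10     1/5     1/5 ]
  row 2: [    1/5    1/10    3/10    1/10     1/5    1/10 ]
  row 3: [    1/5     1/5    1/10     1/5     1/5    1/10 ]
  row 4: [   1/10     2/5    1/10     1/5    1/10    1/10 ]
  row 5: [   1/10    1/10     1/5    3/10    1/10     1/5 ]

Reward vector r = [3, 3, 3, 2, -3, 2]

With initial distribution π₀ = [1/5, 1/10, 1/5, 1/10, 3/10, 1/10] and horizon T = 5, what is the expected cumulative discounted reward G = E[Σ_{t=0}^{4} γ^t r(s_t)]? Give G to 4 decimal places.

t=0: π = [0.2000, 0.1000, 0.2000, 0.1000, 0.3000, 0.1000], E[r] = 1.0000, γ^t·E[r] = 1.000000, running G = 1.000000
t=1: π = [0.1400, 0.2200, 0.1600, 0.1800, 0.1600, 0.1400], E[r] = 1.7200, γ^t·E[r] = 1.376000, running G = 2.376000
t=2: π = [0.1560, 0.1800, 0.1680, 0.1760, 0.1700, 0.1500], E[r] = 1.6540, γ^t·E[r] = 1.058560, running G = 3.434560
t=3: π = [0.1524, 0.1842, 0.1666, 0.1802, 0.1680, 0.1486], E[r] = 1.6632, γ^t·E[r] = 0.851558, running G = 4.286118
t=4: π = [0.1531, 0.1837, 0.1666, 0.1798, 0.1683, 0.1485], E[r] = 1.6617, γ^t·E[r] = 0.680616, running G = 4.966734

G = 4.9667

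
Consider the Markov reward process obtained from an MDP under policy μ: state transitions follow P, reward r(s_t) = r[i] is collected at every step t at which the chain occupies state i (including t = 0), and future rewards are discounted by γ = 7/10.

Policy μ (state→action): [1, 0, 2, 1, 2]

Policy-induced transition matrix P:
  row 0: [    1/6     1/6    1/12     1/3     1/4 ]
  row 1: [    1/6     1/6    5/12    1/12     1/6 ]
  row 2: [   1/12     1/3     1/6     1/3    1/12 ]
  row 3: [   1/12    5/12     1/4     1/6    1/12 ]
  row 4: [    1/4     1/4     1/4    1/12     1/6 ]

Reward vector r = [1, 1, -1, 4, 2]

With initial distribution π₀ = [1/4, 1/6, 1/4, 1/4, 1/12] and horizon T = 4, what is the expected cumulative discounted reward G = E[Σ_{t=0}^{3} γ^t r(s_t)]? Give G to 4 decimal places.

G = 3.3253

t=0: π = [0.2500, 0.1667, 0.2500, 0.2500, 0.0833], E[r] = 1.3333, γ^t·E[r] = 1.333333, running G = 1.333333
t=1: π = [0.1319, 0.2778, 0.2153, 0.2292, 0.1458], E[r] = 1.4028, γ^t·E[r] = 0.981944, running G = 2.315278
t=2: π = [0.1418, 0.2720, 0.2564, 0.1892, 0.1406], E[r] = 1.1956, γ^t·E[r] = 0.585845, running G = 2.901123
t=3: π = [0.1413, 0.2684, 0.2503, 0.1986, 0.1413], E[r] = 1.2366, γ^t·E[r] = 0.424152, running G = 3.325274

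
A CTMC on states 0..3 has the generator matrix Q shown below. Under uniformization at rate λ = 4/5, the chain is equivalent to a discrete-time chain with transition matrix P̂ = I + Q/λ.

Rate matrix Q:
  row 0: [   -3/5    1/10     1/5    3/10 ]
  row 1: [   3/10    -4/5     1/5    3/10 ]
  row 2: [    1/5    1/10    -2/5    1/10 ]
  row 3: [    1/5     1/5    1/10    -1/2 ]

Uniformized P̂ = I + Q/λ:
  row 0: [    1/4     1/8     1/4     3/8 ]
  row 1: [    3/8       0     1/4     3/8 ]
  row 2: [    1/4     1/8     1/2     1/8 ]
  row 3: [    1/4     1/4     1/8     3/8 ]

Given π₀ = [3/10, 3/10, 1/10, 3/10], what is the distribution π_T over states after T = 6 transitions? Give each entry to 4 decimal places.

t=0: π = [0.3000, 0.3000, 0.1000, 0.3000]
t=1: π = [0.2875, 0.1250, 0.2375, 0.3500]
t=2: π = [0.2656, 0.1531, 0.2656, 0.3156]
t=3: π = [0.2691, 0.1453, 0.2770, 0.3086]
t=4: π = [0.2682, 0.1454, 0.2807, 0.3058]
t=5: π = [0.2682, 0.1450, 0.2819, 0.3048]
t=6: π = [0.2681, 0.1450, 0.2824, 0.3045]

π = [0.2681, 0.1450, 0.2824, 0.3045]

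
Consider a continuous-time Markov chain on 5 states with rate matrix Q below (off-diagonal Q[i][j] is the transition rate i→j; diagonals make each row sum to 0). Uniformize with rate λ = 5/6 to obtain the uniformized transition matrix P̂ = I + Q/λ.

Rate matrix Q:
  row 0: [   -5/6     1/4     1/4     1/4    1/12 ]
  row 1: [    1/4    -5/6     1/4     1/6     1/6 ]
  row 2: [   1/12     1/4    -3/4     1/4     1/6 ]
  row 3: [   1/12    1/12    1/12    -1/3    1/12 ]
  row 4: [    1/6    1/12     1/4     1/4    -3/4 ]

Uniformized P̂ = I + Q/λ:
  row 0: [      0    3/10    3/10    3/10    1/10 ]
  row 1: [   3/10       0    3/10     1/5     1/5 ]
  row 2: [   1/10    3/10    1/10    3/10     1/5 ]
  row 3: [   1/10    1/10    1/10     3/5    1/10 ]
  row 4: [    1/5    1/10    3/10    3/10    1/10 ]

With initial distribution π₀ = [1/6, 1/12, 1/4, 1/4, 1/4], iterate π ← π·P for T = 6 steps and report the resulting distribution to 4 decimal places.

t=0: π = [0.1667, 0.0833, 0.2500, 0.2500, 0.2500]
t=1: π = [0.1250, 0.1750, 0.2000, 0.3667, 0.1333]
t=2: π = [0.1358, 0.1475, 0.1867, 0.3925, 0.1375]
t=3: π = [0.1297, 0.1498, 0.1842, 0.4030, 0.1334]
t=4: π = [0.1303, 0.1478, 0.1826, 0.4059, 0.1334]
t=5: π = [0.1299, 0.1478, 0.1823, 0.4070, 0.1330]
t=6: π = [0.1299, 0.1477, 0.1821, 0.4073, 0.1330]

π = [0.1299, 0.1477, 0.1821, 0.4073, 0.1330]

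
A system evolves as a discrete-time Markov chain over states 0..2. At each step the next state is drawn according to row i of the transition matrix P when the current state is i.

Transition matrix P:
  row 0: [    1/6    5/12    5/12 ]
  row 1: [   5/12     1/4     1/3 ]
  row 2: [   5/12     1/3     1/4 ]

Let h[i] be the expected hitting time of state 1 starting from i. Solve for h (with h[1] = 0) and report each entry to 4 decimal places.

h = [2.5846, 0.0000, 2.7692]

First-step conditioning: h[1] = 0; for i ≠ 1, h[i] = 1 + Σ_k P[i][k]·h[k].
  h[0] = 1 + 1/6·h[0] + 5/12·h[2]
  h[2] = 1 + 5/12·h[0] + 1/4·h[2]
Solving the 2×2 linear system over states ≠ 1 gives exactly h = [168/65, 0, 36/13] (h[1] = 0 is the target).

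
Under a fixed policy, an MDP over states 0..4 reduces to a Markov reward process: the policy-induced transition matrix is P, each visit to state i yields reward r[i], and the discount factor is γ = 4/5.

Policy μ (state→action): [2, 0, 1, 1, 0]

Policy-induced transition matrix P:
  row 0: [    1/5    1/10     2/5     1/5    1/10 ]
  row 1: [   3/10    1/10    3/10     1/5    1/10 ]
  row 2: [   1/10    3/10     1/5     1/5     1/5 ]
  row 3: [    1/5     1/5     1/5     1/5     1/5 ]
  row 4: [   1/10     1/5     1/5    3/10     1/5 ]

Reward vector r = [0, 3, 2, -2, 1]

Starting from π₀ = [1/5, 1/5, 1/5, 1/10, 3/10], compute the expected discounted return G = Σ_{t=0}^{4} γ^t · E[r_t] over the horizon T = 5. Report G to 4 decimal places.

G = 2.9684

t=0: π = [0.2000, 0.2000, 0.2000, 0.1000, 0.3000], E[r] = 1.1000, γ^t·E[r] = 1.100000, running G = 1.100000
t=1: π = [0.1700, 0.1800, 0.2600, 0.2300, 0.1600], E[r] = 0.7600, γ^t·E[r] = 0.608000, running G = 1.708000
t=2: π = [0.1760, 0.1910, 0.2520, 0.2160, 0.1650], E[r] = 0.8100, γ^t·E[r] = 0.518400, running G = 2.226400
t=3: π = [0.1774, 0.1885, 0.2543, 0.2165, 0.1633], E[r] = 0.8044, γ^t·E[r] = 0.411853, running G = 2.638253
t=4: π = [0.1771, 0.1888, 0.2543, 0.2163, 0.1634], E[r] = 0.8059, γ^t·E[r] = 0.330109, running G = 2.968362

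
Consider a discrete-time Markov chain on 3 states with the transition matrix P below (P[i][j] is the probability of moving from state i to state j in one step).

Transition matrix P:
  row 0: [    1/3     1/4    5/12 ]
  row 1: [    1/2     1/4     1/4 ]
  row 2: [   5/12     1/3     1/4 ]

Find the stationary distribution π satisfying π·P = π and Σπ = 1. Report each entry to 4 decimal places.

π = [0.4059, 0.2765, 0.3176]

Balance equations π_j = Σ_i π_i·P[i][j]:
  π_0 = 1/3·π_0 + 1/2·π_1 + 5/12·π_2
  π_1 = 1/4·π_0 + 1/4·π_1 + 1/3·π_2
  normalize: π_0 + π_1 + π_2 = 1
Solving the linear system gives exactly π = [69/170, 47/170, 27/85].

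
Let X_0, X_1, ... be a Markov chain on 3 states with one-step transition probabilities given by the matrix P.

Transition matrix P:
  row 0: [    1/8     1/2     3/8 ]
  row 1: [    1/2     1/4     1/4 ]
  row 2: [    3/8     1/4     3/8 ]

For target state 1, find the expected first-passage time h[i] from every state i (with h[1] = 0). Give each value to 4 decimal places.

First-step conditioning: h[1] = 0; for i ≠ 1, h[i] = 1 + Σ_k P[i][k]·h[k].
  h[0] = 1 + 1/8·h[0] + 3/8·h[2]
  h[2] = 1 + 3/8·h[0] + 3/8·h[2]
Solving the 2×2 linear system over states ≠ 1 gives exactly h = [32/13, 0, 40/13] (h[1] = 0 is the target).

h = [2.4615, 0.0000, 3.0769]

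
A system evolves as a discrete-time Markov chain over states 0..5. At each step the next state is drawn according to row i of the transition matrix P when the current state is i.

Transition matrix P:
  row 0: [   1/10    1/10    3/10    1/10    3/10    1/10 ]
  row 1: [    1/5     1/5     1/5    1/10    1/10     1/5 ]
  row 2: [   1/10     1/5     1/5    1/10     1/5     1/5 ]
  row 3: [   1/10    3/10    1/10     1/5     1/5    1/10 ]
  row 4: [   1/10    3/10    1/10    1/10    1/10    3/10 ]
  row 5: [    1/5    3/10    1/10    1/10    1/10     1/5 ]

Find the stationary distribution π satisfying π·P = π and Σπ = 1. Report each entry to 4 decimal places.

π = [0.1422, 0.2316, 0.1684, 0.1111, 0.1564, 0.1903]

Balance equations π_j = Σ_i π_i·P[i][j]:
  π_0 = 1/10·π_0 + 1/5·π_1 + 1/10·π_2 + 1/10·π_3 + 1/10·π_4 + 1/5·π_5
  π_1 = 1/10·π_0 + 1/5·π_1 + 1/5·π_2 + 3/10·π_3 + 3/10·π_4 + 3/10·π_5
  π_2 = 3/10·π_0 + 1/5·π_1 + 1/5·π_2 + 1/10·π_3 + 1/10·π_4 + 1/10·π_5
  π_3 = 1/10·π_0 + 1/10·π_1 + 1/10·π_2 + 1/5·π_3 + 1/10·π_4 + 1/10·π_5
  π_4 = 3/10·π_0 + 1/10·π_1 + 1/5·π_2 + 1/5·π_3 + 1/10·π_4 + 1/10·π_5
  normalize: π_0 + π_1 + π_2 + π_3 + π_4 + π_5 = 1
Solving the linear system gives exactly π = [7307/51390, 1190/5139, 4328/25695, 1/9, 893/5710, 326/1713].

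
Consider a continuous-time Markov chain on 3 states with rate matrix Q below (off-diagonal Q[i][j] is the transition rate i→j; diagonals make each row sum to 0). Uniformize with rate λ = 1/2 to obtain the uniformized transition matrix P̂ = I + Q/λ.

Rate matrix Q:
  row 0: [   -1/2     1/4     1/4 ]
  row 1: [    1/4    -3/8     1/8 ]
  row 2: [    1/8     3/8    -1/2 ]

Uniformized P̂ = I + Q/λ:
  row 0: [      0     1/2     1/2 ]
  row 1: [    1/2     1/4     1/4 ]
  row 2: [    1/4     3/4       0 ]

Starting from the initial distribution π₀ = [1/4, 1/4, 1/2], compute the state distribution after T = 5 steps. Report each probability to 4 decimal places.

π = [0.2878, 0.4502, 0.2620]

t=0: π = [0.2500, 0.2500, 0.5000]
t=1: π = [0.2500, 0.5625, 0.1875]
t=2: π = [0.3281, 0.4063, 0.2656]
t=3: π = [0.2695, 0.4648, 0.2656]
t=4: π = [0.2988, 0.4502, 0.2510]
t=5: π = [0.2878, 0.4502, 0.2620]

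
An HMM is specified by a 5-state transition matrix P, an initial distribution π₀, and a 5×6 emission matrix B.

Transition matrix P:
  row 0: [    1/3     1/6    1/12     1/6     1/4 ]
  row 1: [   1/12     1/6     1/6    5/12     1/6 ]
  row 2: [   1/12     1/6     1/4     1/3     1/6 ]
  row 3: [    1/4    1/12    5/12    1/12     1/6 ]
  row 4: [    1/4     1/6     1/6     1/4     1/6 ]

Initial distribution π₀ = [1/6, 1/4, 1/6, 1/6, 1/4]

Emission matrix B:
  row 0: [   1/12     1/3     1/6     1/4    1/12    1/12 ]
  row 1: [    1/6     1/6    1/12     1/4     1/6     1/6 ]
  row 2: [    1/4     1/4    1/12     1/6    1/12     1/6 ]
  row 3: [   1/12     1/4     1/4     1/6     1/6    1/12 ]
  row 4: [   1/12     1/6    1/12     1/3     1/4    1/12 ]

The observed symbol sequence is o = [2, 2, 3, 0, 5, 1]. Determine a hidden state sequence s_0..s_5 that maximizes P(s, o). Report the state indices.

path = [1, 3, 2, 2, 2, 3]

t=0: δ = [2.778e-02, 2.083e-02, 1.389e-02, 4.167e-02, 2.083e-02]  (obs o_0=2)
t=1: δ = [1.736e-03, 3.858e-04, 1.447e-03, 2.170e-03, 5.787e-04]  ψ = [3, 0, 3, 1, 0]  (obs o_1=2)
t=2: δ = [1.447e-04, 7.234e-05, 1.507e-04, 8.038e-05, 1.447e-04]  ψ = [0, 0, 3, 2, 0]  (obs o_2=3)
t=3: δ = [4.019e-06, 4.186e-06, 9.419e-06, 4.186e-06, 3.014e-06]  ψ = [0, 2, 2, 2, 0]  (obs o_3=0)
t=4: δ = [1.116e-07, 2.616e-07, 3.925e-07, 2.616e-07, 1.308e-07]  ψ = [0, 2, 2, 2, 2]  (obs o_4=5)
t=5: δ = [2.180e-08, 1.090e-08, 2.725e-08, 3.270e-08, 1.090e-08]  ψ = [3, 2, 3, 2, 2]  (obs o_5=1)
backtrack: best end state = 3; path = [1, 3, 2, 2, 2, 3]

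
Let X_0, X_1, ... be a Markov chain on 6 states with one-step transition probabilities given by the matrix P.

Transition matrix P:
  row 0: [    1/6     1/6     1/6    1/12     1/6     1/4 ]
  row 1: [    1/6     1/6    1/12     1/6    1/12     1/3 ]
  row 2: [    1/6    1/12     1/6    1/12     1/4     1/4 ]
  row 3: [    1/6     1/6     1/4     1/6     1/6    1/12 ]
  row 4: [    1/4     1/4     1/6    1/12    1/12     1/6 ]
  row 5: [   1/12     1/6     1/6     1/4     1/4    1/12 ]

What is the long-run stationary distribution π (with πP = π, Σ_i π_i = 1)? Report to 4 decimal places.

Balance equations π_j = Σ_i π_i·P[i][j]:
  π_0 = 1/6·π_0 + 1/6·π_1 + 1/6·π_2 + 1/6·π_3 + 1/4·π_4 + 1/12·π_5
  π_1 = 1/6·π_0 + 1/6·π_1 + 1/12·π_2 + 1/6·π_3 + 1/4·π_4 + 1/6·π_5
  π_2 = 1/6·π_0 + 1/12·π_1 + 1/6·π_2 + 1/4·π_3 + 1/6·π_4 + 1/6·π_5
  π_3 = 1/12·π_0 + 1/6·π_1 + 1/12·π_2 + 1/6·π_3 + 1/12·π_4 + 1/4·π_5
  π_4 = 1/6·π_0 + 1/12·π_1 + 1/4·π_2 + 1/6·π_3 + 1/12·π_4 + 1/4·π_5
  normalize: π_0 + π_1 + π_2 + π_3 + π_4 + π_5 = 1
Solving the linear system gives exactly π = [48947/297460, 49677/297460, 48941/297460, 42049/297460, 10029/59492, 57701/297460].

π = [0.1645, 0.1670, 0.1645, 0.1414, 0.1686, 0.1940]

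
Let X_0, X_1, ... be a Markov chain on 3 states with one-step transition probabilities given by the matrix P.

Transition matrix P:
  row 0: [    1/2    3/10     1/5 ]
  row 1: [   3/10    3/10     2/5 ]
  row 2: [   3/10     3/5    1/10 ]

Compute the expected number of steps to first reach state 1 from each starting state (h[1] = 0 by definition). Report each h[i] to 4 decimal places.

First-step conditioning: h[1] = 0; for i ≠ 1, h[i] = 1 + Σ_k P[i][k]·h[k].
  h[0] = 1 + 1/2·h[0] + 1/5·h[2]
  h[2] = 1 + 3/10·h[0] + 1/10·h[2]
Solving the 2×2 linear system over states ≠ 1 gives exactly h = [110/39, 0, 80/39] (h[1] = 0 is the target).

h = [2.8205, 0.0000, 2.0513]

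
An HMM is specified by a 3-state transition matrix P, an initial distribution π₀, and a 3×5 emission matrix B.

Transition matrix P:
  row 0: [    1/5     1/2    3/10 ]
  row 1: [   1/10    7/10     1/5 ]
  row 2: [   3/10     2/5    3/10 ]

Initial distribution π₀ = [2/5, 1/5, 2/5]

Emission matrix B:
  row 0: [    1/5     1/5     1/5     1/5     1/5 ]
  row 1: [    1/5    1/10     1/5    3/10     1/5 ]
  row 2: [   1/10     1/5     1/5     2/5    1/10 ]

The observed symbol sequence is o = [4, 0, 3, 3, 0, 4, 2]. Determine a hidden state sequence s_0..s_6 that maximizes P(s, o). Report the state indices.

path = [0, 1, 1, 1, 1, 1, 1]

t=0: δ = [8.000e-02, 4.000e-02, 4.000e-02]  (obs o_0=4)
t=1: δ = [3.200e-03, 8.000e-03, 2.400e-03]  ψ = [0, 0, 0]  (obs o_1=0)
t=2: δ = [1.600e-04, 1.680e-03, 6.400e-04]  ψ = [1, 1, 1]  (obs o_2=3)
t=3: δ = [3.840e-05, 3.528e-04, 1.344e-04]  ψ = [2, 1, 1]  (obs o_3=3)
t=4: δ = [8.064e-06, 4.939e-05, 7.056e-06]  ψ = [2, 1, 1]  (obs o_4=0)
t=5: δ = [9.878e-07, 6.915e-06, 9.878e-07]  ψ = [1, 1, 1]  (obs o_5=4)
t=6: δ = [1.383e-07, 9.681e-07, 2.766e-07]  ψ = [1, 1, 1]  (obs o_6=2)
backtrack: best end state = 1; path = [0, 1, 1, 1, 1, 1, 1]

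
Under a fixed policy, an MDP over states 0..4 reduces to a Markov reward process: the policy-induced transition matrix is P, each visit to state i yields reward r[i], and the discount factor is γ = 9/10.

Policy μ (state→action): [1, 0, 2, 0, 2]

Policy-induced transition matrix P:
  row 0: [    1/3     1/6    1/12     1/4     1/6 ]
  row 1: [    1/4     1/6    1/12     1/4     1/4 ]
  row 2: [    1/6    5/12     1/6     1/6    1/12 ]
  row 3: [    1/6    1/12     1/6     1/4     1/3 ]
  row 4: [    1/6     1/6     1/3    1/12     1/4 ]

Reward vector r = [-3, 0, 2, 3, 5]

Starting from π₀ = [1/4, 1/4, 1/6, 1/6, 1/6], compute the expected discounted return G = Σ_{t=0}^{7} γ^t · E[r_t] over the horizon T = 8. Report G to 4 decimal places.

t=0: π = [0.2500, 0.2500, 0.1667, 0.1667, 0.1667], E[r] = 0.9167, γ^t·E[r] = 0.916667, running G = 0.916667
t=1: π = [0.2292, 0.1944, 0.1528, 0.2083, 0.2153], E[r] = 1.3194, γ^t·E[r] = 1.187500, running G = 2.104167
t=2: π = [0.2211, 0.1875, 0.1672, 0.2014, 0.2228], E[r] = 1.3895, γ^t·E[r] = 1.125469, running G = 3.229635
t=3: π = [0.2191, 0.1917, 0.1698, 0.1989, 0.2205], E[r] = 1.3813, γ^t·E[r] = 1.006980, running G = 4.236616
t=4: π = [0.2192, 0.1925, 0.1692, 0.1991, 0.2200], E[r] = 1.3783, γ^t·E[r] = 0.904305, running G = 5.140921
t=5: π = [0.2192, 0.1924, 0.1690, 0.1992, 0.2201], E[r] = 1.3787, γ^t·E[r] = 0.814108, running G = 5.955029
t=6: π = [0.2192, 0.1923, 0.1691, 0.1992, 0.2202], E[r] = 1.3789, γ^t·E[r] = 0.732794, running G = 6.687823
t=7: π = [0.2192, 0.1923, 0.1691, 0.1992, 0.2202], E[r] = 1.3789, γ^t·E[r] = 0.659508, running G = 7.347331

G = 7.3473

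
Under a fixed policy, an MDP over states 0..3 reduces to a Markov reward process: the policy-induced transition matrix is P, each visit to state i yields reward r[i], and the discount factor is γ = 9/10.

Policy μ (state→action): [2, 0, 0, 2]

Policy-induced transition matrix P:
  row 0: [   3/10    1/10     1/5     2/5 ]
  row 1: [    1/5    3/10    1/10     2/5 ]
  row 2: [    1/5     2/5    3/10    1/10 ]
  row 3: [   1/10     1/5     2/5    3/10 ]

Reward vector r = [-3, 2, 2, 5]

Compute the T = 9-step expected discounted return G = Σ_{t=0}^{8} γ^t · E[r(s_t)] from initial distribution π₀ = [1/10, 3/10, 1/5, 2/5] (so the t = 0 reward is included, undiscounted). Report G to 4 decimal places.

t=0: π = [0.1000, 0.3000, 0.2000, 0.4000], E[r] = 2.7000, γ^t·E[r] = 2.700000, running G = 2.700000
t=1: π = [0.1700, 0.2600, 0.2700, 0.3000], E[r] = 2.0500, γ^t·E[r] = 1.845000, running G = 4.545000
t=2: π = [0.1870, 0.2630, 0.2610, 0.2890], E[r] = 1.9320, γ^t·E[r] = 1.564920, running G = 6.109920
t=3: π = [0.1898, 0.2598, 0.2576, 0.2928], E[r] = 1.9294, γ^t·E[r] = 1.406533, running G = 7.516453
t=4: π = [0.1897, 0.2585, 0.2583, 0.2934], E[r] = 1.9318, γ^t·E[r] = 1.267467, running G = 8.783920
t=5: π = [0.1896, 0.2586, 0.2587, 0.2932], E[r] = 1.9313, γ^t·E[r] = 1.140432, running G = 9.924352
t=6: π = [0.1896, 0.2586, 0.2586, 0.2931], E[r] = 1.9310, γ^t·E[r] = 1.026220, running G = 10.950572
t=7: π = [0.1897, 0.2586, 0.2586, 0.2931], E[r] = 1.9310, γ^t·E[r] = 0.923598, running G = 11.874171
t=8: π = [0.1897, 0.2586, 0.2586, 0.2931], E[r] = 1.9310, γ^t·E[r] = 0.831247, running G = 12.705418

G = 12.7054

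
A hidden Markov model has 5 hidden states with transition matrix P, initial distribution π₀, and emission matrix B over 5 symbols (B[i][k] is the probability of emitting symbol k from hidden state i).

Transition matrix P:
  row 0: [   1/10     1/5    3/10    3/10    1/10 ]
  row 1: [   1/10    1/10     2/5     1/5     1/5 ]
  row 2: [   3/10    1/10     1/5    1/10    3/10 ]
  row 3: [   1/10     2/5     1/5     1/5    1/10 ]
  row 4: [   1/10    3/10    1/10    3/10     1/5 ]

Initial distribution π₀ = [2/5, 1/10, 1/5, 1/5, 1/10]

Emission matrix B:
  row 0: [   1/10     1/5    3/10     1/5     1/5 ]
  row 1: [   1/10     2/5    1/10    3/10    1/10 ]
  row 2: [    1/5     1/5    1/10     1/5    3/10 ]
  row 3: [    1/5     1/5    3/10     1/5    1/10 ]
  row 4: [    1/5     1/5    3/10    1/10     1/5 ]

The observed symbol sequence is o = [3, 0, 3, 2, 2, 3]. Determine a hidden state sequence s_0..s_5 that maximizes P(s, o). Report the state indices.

path = [0, 3, 1, 4, 3, 1]

t=0: δ = [8.000e-02, 3.000e-02, 4.000e-02, 4.000e-02, 1.000e-02]  (obs o_0=3)
t=1: δ = [1.200e-03, 1.600e-03, 4.800e-03, 4.800e-03, 2.400e-03]  ψ = [2, 0, 0, 0, 2]  (obs o_1=0)
t=2: δ = [2.880e-04, 5.760e-04, 1.920e-04, 1.920e-04, 1.440e-04]  ψ = [2, 3, 2, 3, 2]  (obs o_2=3)
t=3: δ = [1.728e-05, 7.680e-06, 2.304e-05, 3.456e-05, 3.456e-05]  ψ = [1, 3, 1, 1, 1]  (obs o_3=2)
t=4: δ = [2.074e-06, 1.382e-06, 6.912e-07, 3.110e-06, 2.074e-06]  ψ = [2, 3, 3, 4, 2]  (obs o_4=2)
t=5: δ = [6.221e-08, 3.732e-07, 1.244e-07, 1.244e-07, 4.147e-08]  ψ = [3, 3, 0, 0, 4]  (obs o_5=3)
backtrack: best end state = 1; path = [0, 3, 1, 4, 3, 1]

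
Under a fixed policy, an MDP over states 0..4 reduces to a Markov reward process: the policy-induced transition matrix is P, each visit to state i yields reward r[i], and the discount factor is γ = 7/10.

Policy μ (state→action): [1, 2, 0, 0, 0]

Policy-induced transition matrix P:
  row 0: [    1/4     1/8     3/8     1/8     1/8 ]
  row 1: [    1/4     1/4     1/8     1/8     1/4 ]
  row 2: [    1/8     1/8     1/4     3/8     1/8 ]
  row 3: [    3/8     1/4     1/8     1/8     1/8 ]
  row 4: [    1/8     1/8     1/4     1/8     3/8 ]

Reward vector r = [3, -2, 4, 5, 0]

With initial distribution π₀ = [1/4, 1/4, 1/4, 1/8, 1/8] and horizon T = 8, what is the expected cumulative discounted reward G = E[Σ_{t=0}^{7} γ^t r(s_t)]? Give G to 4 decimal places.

G = 6.5338

t=0: π = [0.2500, 0.2500, 0.2500, 0.1250, 0.1250], E[r] = 1.8750, γ^t·E[r] = 1.875000, running G = 1.875000
t=1: π = [0.2188, 0.1719, 0.2344, 0.1875, 0.1875], E[r] = 2.1875, γ^t·E[r] = 1.531250, running G = 3.406250
t=2: π = [0.2207, 0.1699, 0.2324, 0.1836, 0.1934], E[r] = 2.1699, γ^t·E[r] = 1.063262, running G = 4.469512
t=3: π = [0.2197, 0.1692, 0.2334, 0.1831, 0.1946], E[r] = 2.1699, γ^t·E[r] = 0.744283, running G = 5.213795
t=4: π = [0.2194, 0.1690, 0.2334, 0.1833, 0.1948], E[r] = 2.1706, γ^t·E[r] = 0.521152, running G = 5.734947
t=5: π = [0.2194, 0.1690, 0.2334, 0.1834, 0.1948], E[r] = 2.1704, γ^t·E[r] = 0.364773, running G = 6.099720
t=6: π = [0.2194, 0.1691, 0.2334, 0.1833, 0.1948], E[r] = 2.1703, γ^t·E[r] = 0.255333, running G = 6.355053
t=7: π = [0.2194, 0.1690, 0.2334, 0.1833, 0.1948], E[r] = 2.1703, γ^t·E[r] = 0.178733, running G = 6.533786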